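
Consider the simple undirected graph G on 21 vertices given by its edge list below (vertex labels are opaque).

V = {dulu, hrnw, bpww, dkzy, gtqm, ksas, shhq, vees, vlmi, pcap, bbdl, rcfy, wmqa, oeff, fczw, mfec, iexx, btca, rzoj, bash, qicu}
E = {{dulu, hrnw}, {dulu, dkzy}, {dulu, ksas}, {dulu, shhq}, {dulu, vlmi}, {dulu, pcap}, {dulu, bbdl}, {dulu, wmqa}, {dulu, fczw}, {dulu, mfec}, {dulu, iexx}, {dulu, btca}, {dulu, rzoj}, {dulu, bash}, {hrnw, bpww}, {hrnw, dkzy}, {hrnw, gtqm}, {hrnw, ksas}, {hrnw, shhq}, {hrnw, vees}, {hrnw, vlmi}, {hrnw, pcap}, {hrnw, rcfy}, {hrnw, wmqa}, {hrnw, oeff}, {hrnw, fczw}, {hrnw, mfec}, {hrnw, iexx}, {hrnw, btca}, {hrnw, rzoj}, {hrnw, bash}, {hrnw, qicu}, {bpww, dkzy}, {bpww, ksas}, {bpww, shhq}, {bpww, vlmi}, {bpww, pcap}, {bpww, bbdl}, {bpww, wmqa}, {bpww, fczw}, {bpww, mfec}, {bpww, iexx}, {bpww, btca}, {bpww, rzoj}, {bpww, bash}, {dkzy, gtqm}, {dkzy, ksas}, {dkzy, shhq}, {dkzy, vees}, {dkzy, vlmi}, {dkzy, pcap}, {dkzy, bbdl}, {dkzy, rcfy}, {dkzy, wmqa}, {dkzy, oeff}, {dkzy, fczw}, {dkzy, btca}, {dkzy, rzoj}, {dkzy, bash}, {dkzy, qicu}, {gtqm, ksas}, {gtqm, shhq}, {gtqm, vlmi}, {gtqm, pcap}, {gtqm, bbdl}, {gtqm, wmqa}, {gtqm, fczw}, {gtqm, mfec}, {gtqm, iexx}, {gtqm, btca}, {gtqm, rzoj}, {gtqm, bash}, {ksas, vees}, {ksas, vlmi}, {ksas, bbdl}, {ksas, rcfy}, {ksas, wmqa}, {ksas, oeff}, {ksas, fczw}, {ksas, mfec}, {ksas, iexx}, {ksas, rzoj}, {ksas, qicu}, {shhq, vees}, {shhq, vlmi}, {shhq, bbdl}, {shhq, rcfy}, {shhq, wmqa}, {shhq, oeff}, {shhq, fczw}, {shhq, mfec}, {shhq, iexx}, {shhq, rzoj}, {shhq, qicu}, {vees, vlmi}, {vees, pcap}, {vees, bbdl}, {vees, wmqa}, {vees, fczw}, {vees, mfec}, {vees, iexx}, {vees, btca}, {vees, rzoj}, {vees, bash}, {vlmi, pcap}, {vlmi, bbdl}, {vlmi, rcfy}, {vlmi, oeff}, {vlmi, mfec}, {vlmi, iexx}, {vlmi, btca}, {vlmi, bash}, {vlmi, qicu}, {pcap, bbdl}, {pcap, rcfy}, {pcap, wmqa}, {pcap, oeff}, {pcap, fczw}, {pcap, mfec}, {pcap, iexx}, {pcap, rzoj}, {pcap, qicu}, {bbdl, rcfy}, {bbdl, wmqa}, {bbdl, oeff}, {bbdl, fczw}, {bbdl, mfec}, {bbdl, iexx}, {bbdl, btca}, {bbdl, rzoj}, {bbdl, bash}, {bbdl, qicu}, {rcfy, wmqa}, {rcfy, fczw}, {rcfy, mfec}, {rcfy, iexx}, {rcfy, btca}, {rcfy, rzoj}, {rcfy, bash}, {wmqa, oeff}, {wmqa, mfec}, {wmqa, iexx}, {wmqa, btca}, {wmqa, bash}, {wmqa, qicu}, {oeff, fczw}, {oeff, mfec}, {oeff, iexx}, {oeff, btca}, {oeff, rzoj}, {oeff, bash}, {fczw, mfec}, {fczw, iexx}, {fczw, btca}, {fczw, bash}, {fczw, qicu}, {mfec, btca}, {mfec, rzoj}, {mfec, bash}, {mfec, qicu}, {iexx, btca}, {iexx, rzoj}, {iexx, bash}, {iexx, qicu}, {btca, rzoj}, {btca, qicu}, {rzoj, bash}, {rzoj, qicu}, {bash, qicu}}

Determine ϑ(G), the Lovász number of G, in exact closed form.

N(hrnw) = {dulu, bpww, dkzy, gtqm, ksas, shhq, vees, vlmi, pcap, rcfy, wmqa, oeff, fczw, mfec, iexx, btca, rzoj, bash, qicu}, |N(hrnw)| = 19.
deg(pcap) = 16; N(pcap) = {dulu, hrnw, bpww, dkzy, gtqm, vees, vlmi, bbdl, rcfy, wmqa, oeff, fczw, mfec, iexx, rzoj, qicu}.
deg(rcfy) = 14; N(rcfy) = {hrnw, dkzy, ksas, shhq, vlmi, pcap, bbdl, wmqa, fczw, mfec, iexx, btca, rzoj, bash}.
N(vlmi) = {dulu, hrnw, bpww, dkzy, gtqm, ksas, shhq, vees, pcap, bbdl, rcfy, oeff, mfec, iexx, btca, bash, qicu}, |N(vlmi)| = 17.
Complete multipartite on [7, 5, 4, 3, 2]: sandwich collapses at ϑ=7.
ϑ(G) ≈ 7.000000.
Lovász sandwich 7 ≤ 7 ≤ 7: collapsed.

7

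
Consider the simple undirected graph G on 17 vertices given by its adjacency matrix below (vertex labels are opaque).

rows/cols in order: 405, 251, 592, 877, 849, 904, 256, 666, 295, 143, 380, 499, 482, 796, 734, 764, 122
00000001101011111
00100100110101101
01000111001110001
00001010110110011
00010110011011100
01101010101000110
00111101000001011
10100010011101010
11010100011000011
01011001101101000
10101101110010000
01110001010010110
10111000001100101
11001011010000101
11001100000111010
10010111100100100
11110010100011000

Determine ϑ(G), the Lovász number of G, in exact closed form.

deg(666) = 8; N(666) = {405, 592, 256, 143, 380, 499, 796, 764}.
Vertex 499 has 8 neighbors: 251, 592, 877, 666, 143, 482, 734, 764.
deg(380) = 8; N(380) = {405, 592, 849, 904, 666, 295, 143, 482}.
Vertex 877 has 8 neighbors: 849, 256, 295, 143, 499, 482, 764, 122.
Regular of degree 8 on 17 vertices: strongly regular (17,8,3,4).
A has 3 distinct eigenvalues ≈ [8.0, 1.561553, -2.561553].
−17·(-sqrt(17)/2 - 1/2) / ((8)−(-sqrt(17)/2 - 1/2)) = sqrt(17) = ϑ(G).
= 4.123106… (decimal).

sqrt(17)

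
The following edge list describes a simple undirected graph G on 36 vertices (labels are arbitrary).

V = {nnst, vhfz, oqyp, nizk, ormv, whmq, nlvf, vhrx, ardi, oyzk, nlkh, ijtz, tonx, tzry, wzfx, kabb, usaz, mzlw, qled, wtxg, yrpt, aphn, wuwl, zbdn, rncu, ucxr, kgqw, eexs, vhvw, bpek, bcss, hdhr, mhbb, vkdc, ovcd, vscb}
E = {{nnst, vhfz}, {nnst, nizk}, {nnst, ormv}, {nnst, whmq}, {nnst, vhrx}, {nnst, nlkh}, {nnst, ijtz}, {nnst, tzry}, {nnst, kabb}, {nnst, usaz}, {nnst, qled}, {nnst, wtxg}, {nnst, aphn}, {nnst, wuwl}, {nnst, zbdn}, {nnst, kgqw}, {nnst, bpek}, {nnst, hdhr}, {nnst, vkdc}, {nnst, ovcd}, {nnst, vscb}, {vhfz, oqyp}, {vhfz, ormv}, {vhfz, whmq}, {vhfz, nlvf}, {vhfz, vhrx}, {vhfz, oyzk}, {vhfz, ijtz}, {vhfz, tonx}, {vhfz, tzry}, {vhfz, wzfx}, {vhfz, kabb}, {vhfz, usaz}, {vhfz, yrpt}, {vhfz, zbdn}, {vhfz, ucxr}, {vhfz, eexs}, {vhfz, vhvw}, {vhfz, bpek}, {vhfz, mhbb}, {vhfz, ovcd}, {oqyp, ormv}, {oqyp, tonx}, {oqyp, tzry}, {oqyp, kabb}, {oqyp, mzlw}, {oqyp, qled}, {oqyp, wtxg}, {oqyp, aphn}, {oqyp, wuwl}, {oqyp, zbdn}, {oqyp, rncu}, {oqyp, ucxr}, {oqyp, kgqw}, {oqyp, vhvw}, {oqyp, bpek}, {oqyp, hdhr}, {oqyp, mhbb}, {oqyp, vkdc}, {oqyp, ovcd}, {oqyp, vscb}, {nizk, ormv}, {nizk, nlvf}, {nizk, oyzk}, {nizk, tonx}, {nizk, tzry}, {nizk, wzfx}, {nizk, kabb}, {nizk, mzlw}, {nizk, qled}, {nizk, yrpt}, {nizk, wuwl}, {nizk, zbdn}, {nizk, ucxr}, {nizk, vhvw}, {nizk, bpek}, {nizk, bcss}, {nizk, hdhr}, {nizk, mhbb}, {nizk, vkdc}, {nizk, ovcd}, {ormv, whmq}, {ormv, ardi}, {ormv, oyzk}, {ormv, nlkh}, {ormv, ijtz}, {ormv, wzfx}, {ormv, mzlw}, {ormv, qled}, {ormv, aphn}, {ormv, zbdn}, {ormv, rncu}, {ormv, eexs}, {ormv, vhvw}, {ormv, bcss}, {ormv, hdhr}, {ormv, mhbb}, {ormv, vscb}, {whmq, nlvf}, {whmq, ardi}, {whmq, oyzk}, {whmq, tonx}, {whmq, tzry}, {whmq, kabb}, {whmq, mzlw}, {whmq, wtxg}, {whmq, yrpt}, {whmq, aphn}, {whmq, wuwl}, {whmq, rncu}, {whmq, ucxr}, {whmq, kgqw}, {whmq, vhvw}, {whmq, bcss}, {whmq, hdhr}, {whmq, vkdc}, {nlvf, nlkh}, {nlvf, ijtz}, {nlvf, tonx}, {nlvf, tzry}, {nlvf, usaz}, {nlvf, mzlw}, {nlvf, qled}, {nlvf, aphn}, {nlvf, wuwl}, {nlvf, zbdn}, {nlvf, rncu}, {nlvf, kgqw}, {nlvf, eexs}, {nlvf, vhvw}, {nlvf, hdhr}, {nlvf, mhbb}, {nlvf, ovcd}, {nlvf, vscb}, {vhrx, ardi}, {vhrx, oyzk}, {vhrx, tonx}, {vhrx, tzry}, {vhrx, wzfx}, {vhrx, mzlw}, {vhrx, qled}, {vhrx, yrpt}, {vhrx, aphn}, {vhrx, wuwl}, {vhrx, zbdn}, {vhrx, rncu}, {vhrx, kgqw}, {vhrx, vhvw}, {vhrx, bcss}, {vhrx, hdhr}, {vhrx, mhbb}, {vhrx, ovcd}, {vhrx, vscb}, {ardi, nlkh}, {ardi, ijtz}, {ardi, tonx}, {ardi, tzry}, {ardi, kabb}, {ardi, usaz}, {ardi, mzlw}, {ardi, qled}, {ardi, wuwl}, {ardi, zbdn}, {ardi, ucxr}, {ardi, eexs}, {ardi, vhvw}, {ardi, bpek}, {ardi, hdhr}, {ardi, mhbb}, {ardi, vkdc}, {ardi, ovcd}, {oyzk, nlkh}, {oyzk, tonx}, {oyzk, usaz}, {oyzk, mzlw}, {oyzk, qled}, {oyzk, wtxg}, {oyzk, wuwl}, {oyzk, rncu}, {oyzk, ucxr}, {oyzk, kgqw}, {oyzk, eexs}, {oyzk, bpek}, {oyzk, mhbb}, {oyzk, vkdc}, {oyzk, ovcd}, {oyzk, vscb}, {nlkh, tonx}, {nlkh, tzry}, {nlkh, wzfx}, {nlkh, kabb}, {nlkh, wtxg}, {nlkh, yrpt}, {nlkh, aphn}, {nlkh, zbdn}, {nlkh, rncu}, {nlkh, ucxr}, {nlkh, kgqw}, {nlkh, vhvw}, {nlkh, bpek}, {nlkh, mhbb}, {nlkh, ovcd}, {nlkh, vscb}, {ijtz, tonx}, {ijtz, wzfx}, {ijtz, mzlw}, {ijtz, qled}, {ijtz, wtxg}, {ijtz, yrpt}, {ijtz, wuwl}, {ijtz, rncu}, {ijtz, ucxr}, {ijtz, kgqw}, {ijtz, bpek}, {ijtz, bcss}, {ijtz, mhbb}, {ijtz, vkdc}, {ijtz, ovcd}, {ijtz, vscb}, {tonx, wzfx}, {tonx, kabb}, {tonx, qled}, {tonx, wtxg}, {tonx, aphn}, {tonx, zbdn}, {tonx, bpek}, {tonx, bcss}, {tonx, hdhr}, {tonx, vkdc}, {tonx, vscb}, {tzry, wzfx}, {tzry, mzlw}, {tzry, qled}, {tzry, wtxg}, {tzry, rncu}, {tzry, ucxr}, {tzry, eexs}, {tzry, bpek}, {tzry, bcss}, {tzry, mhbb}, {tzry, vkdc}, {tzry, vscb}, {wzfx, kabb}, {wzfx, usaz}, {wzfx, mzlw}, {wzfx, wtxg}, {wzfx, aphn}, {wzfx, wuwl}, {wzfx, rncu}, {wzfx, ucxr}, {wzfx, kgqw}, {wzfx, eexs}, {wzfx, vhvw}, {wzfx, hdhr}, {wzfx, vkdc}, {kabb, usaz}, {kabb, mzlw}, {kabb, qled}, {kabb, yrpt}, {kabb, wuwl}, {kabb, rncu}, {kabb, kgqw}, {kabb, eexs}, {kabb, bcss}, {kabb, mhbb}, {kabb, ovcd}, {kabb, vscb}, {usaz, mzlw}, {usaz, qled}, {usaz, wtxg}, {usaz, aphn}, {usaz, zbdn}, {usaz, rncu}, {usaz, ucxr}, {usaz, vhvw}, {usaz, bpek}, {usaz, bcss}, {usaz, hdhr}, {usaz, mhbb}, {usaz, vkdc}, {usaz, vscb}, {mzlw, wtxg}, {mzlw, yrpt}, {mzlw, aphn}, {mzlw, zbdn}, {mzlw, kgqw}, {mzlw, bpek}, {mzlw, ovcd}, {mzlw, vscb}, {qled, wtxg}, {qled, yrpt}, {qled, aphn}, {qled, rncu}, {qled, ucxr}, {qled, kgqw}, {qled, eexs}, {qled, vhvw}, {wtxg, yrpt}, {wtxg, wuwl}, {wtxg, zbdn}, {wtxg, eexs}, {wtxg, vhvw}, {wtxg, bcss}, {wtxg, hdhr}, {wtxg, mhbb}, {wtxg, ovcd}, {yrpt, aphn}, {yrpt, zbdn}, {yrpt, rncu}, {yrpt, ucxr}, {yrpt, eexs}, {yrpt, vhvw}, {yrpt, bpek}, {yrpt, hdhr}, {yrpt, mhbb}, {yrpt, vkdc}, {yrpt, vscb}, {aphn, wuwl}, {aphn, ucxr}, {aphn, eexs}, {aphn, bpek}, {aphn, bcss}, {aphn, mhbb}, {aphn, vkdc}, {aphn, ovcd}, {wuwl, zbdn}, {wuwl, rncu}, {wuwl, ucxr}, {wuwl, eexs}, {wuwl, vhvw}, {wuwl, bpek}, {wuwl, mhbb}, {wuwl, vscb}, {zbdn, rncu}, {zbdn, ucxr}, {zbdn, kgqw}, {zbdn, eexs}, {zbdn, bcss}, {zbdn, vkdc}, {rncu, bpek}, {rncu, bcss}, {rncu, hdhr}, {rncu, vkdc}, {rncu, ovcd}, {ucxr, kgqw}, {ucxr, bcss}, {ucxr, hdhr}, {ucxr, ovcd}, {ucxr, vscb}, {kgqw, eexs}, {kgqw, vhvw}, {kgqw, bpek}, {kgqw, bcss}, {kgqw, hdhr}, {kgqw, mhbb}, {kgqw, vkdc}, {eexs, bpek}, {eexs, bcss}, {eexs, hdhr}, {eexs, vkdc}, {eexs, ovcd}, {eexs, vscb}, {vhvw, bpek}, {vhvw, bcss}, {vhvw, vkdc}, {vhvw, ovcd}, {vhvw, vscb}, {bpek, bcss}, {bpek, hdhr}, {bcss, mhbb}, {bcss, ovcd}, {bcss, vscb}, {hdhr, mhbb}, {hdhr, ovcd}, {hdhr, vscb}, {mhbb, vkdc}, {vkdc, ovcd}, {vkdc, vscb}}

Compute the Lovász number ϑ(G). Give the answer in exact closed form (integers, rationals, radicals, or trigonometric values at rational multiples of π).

8

N(oyzk) = {vhfz, nizk, ormv, whmq, vhrx, nlkh, tonx, usaz, mzlw, qled, wtxg, wuwl, rncu, ucxr, kgqw, eexs, bpek, mhbb, vkdc, ovcd, vscb}, |N(oyzk)| = 21.
N(nnst) = {vhfz, nizk, ormv, whmq, vhrx, nlkh, ijtz, tzry, kabb, usaz, qled, wtxg, aphn, wuwl, zbdn, kgqw, bpek, hdhr, vkdc, ovcd, vscb}, |N(nnst)| = 21.
N(nizk) = {nnst, ormv, nlvf, oyzk, tonx, tzry, wzfx, kabb, mzlw, qled, yrpt, wuwl, zbdn, ucxr, vhvw, bpek, bcss, hdhr, mhbb, vkdc, ovcd}, |N(nizk)| = 21.
N(mzlw) = {oqyp, nizk, ormv, whmq, nlvf, vhrx, ardi, oyzk, ijtz, tzry, wzfx, kabb, usaz, wtxg, yrpt, aphn, zbdn, kgqw, bpek, ovcd, vscb}, |N(mzlw)| = 21.
21-regular, N=36; Kneser K(9,2) on C(9,2)=36 vertices.
spec(A) ≈ [21.0, 1.0, -6.0] (distinct, 4 d.p.).
Lovász (edge-transitive): ϑ = −36·(-6)/((21)−(-6)) = 8.
= 8.000000000… (decimal).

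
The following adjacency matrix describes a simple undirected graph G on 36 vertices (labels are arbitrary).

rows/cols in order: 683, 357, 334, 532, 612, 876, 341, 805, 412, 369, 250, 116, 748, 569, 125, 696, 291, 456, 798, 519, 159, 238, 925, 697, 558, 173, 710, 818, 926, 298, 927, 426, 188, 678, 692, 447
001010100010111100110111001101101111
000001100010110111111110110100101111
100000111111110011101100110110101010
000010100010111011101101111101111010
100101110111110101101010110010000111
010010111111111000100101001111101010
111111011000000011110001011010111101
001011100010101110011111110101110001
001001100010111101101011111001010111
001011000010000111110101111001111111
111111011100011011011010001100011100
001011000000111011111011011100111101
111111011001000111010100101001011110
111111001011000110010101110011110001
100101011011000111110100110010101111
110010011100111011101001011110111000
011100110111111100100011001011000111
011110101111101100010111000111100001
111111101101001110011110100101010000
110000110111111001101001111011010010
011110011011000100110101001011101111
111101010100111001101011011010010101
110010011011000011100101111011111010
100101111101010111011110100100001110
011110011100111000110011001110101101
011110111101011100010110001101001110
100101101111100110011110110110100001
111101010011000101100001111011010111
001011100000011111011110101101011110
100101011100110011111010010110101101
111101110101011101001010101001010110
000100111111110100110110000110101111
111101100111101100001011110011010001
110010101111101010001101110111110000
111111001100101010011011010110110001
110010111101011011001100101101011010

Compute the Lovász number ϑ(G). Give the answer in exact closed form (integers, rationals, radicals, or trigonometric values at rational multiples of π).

8

deg(612) = 21; N(612) = {683, 532, 876, 341, 805, 369, 250, 116, 748, 569, 696, 456, 798, 159, 925, 558, 173, 926, 678, 692, 447}.
deg(696) = 21; N(696) = {683, 357, 612, 805, 412, 369, 748, 569, 125, 291, 456, 798, 159, 697, 173, 710, 818, 926, 927, 426, 188}.
Vertex 426 has 21 neighbors: 532, 341, 805, 412, 369, 250, 116, 748, 569, 696, 798, 519, 238, 925, 818, 926, 927, 188, 678, 692, 447.
deg(519) = 21; N(519) = {683, 357, 341, 805, 369, 250, 116, 748, 569, 125, 456, 798, 159, 697, 558, 173, 710, 926, 298, 426, 692}.
deg(v) = 21 for all v (|V|=36); this is K(9,2), the Kneser graph.
A has 3 distinct eigenvalues ≈ [21.0, 1.0, -6.0].
Lovász: ϑ = −36(-6)/(21+-1*(-6)) = 8.
≈ 8.00000000 (to 8 d.p.).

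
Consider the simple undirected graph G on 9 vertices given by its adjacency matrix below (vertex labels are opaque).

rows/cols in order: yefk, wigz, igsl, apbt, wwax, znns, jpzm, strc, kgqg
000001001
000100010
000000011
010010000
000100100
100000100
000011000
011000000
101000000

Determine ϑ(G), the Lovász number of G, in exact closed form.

9*cos(pi/9)/(cos(pi/9) + 1)

N(wigz) = {apbt, strc}, |N(wigz)| = 2.
N(strc) = {wigz, igsl}, |N(strc)| = 2.
deg(jpzm) = 2; N(jpzm) = {wwax, znns}.
N(kgqg) = {yefk, igsl}, |N(kgqg)| = 2.
9-vertex 2-regular graph: this is C_{9}, the 9-cycle.
Distinct eigenvalues (to 4 d.p.): [2.0, 1.5321, 0.3473, -1.0, -1.8794].
−9·(-2*cos(pi/9)) / ((2)−(-2*cos(pi/9))) = 9*cos(pi/9)/(cos(pi/9) + 1) = ϑ(G).
Numerically 4.36009.
Lovász sandwich 4 ≤ 9*cos(pi/9)/(cos(pi/9) + 1) ≤ 5: both strict.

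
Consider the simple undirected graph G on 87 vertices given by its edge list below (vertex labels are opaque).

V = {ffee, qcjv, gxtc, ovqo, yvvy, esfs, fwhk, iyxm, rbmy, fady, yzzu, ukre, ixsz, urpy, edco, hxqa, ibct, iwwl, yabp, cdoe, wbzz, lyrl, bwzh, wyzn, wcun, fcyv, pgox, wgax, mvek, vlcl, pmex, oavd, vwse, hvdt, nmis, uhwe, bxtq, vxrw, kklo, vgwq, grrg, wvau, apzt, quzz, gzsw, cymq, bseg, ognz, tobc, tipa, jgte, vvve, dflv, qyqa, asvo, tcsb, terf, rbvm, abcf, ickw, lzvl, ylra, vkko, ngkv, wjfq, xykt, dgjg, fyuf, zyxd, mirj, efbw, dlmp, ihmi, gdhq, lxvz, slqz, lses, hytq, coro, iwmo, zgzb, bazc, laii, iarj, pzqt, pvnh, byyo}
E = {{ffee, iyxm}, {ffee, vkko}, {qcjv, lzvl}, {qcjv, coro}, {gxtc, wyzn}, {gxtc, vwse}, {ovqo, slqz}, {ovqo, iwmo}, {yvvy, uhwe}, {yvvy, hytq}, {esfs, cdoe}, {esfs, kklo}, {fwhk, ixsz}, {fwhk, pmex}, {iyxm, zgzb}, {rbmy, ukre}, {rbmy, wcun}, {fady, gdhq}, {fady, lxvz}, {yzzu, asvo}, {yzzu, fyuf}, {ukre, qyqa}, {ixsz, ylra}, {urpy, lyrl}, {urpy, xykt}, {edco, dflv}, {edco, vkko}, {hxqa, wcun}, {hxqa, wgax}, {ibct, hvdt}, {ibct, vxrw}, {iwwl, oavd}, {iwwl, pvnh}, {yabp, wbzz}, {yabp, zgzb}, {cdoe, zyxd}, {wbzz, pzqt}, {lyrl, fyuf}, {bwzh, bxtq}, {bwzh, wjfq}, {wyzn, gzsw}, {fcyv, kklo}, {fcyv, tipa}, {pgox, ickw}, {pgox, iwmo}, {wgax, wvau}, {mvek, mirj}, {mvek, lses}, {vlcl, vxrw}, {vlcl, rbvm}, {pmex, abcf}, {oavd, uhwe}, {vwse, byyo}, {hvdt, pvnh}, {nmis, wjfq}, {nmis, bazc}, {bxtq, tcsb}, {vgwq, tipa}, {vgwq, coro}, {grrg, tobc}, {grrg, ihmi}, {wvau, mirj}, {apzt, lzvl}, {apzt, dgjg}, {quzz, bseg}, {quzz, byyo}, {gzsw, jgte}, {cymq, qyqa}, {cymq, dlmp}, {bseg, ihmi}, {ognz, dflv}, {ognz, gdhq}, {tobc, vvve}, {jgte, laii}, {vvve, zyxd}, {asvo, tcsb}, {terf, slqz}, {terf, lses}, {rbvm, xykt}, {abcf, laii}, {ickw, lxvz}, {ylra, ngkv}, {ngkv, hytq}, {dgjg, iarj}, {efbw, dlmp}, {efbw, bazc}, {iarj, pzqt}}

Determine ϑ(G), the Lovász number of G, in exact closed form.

N(tobc) = {grrg, vvve}, |N(tobc)| = 2.
N(wvau) = {wgax, mirj}, |N(wvau)| = 2.
N(ukre) = {rbmy, qyqa}, |N(ukre)| = 2.
N(ngkv) = {ylra, hytq}, |N(ngkv)| = 2.
deg(v) = 2 for all v (|V|=87); a single 87-cycle (edge-transitive).
Distinct eigenvalues (to 5 d.p.): [2.0, 1.99479, 1.97917, 1.95324, 1.91713, 1.87102, 1.81515, 1.74982, 1.67537, 1.59219, 1.5007, 1.40139, 1.29477, 1.18141, 1.06188, 0.93682, 0.80687, 0.67272, 0.53506, 0.39461, 0.2521, 0.10828, -0.03611, -0.18031, -0.32356, -0.46513, -0.60428, -0.74028, -0.87241, -1.0, -1.12237, -1.2389, -1.34896, -1.45199, -1.54745, -1.63484, -1.71371, -1.78365, -1.84429, -1.89531, -1.93645, -1.96749, -1.98828, -1.9987].
λ_max=2, λ_min=-2*cos(pi/87); ϑ = −87·λ_min/(λ_max−λ_min) = 87*cos(pi/87)/(cos(pi/87) + 1).
≈ 43.4858165 (to 7 d.p.).
Lovász sandwich 43 ≤ 87*cos(pi/87)/(cos(pi/87) + 1) ≤ 44: both strict.

87*cos(pi/87)/(cos(pi/87) + 1)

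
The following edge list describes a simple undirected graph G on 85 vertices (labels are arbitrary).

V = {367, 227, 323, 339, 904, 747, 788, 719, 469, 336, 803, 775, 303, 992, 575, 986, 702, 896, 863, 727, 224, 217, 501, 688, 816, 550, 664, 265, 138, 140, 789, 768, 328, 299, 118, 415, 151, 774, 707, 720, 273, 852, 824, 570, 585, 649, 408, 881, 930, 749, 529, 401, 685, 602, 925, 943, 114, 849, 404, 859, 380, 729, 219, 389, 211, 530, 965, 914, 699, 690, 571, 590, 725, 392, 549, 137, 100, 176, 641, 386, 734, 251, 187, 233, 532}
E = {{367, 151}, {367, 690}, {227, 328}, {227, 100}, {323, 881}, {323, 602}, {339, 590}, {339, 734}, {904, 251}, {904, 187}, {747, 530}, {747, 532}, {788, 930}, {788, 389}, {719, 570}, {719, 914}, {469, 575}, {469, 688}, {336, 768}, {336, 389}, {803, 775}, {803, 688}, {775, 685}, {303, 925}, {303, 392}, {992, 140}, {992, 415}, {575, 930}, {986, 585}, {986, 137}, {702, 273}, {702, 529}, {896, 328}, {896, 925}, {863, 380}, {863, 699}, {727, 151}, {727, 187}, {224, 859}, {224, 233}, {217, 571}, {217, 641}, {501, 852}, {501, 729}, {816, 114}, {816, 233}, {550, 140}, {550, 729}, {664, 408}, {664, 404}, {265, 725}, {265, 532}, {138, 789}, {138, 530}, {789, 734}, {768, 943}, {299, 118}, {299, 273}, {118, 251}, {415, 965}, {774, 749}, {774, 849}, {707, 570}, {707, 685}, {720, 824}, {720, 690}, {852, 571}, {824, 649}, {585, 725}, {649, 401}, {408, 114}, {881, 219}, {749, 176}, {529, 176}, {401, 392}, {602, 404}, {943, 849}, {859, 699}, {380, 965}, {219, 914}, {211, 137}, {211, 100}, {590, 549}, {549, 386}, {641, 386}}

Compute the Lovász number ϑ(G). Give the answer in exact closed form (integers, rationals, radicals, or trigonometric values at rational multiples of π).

Vertex 896 has 2 neighbors: 328, 925.
N(392) = {303, 401}, |N(392)| = 2.
N(336) = {768, 389}, |N(336)| = 2.
N(727) = {151, 187}, |N(727)| = 2.
2-regular, N=85; a single 85-cycle (edge-transitive).
The 43 distinct eigenvalues: [2.0, 1.994538, 1.978183, 1.951024, 1.913209, 1.864944, 1.806494, 1.738178, 1.660368, 1.57349, 1.478018, 1.374473, 1.263422, 1.14547, 1.021262, 0.891477, 0.756822, 0.618034, 0.47587, 0.331108, 0.184537, 0.036958, -0.110823, -0.257998, -0.403765, -0.547326, -0.687898, -0.824713, -0.957023, -1.084107, -1.205269, -1.319849, -1.42722, -1.526797, -1.618034, -1.700434, -1.773547, -1.836974, -1.890368, -1.933437, -1.965946, -1.987718, -1.998634].
Lovász: ϑ = −85(-2*cos(pi/85))/(2+-(-1)*2*cos(pi/85)) = 85*cos(pi/85)/(cos(pi/85) + 1).
Numerically 42.48548257.
Sandwich: α(G)=42 ≤ ϑ(G)=85*cos(pi/85)/(cos(pi/85) + 1) ≤ χ(Ḡ)=43 (both strict).

85*cos(pi/85)/(cos(pi/85) + 1)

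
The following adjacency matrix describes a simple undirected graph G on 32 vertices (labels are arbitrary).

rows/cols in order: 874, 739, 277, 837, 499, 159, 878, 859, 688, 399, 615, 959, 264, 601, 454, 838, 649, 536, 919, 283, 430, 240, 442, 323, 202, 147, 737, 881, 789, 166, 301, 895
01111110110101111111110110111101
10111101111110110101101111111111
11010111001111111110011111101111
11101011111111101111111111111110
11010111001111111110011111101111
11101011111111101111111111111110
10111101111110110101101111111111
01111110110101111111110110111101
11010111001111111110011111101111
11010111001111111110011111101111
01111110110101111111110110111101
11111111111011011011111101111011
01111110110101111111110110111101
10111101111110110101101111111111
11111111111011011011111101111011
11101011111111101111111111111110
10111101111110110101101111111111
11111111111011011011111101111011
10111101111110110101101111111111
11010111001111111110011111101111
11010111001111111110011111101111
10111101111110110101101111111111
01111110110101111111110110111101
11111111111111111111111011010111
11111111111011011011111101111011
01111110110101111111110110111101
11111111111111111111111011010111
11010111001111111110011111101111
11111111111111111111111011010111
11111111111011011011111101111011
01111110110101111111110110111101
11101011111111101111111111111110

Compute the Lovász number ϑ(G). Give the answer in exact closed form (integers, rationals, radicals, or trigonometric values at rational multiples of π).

Vertex 874 has 25 neighbors: 739, 277, 837, 499, 159, 878, 688, 399, 959, 601, 454, 838, 649, 536, 919, 283, 430, 240, 323, 202, 737, 881, 789, 166, 895.
deg(878) = 26; N(878) = {874, 277, 837, 499, 159, 859, 688, 399, 615, 959, 264, 454, 838, 536, 283, 430, 442, 323, 202, 147, 737, 881, 789, 166, 301, 895}.
Vertex 264 has 25 neighbors: 739, 277, 837, 499, 159, 878, 688, 399, 959, 601, 454, 838, 649, 536, 919, 283, 430, 240, 323, 202, 737, 881, 789, 166, 895.
Vertex 301 has 25 neighbors: 739, 277, 837, 499, 159, 878, 688, 399, 959, 601, 454, 838, 649, 536, 919, 283, 430, 240, 323, 202, 737, 881, 789, 166, 895.
K_{7,7,6,5,4,3} (perfect); ϑ(G) = α(G) = max{7,7,6,5,4,3} = 7.
ϑ(G) ≈ 7.00000000.
α=7, χ(Ḡ)=7; ϑ=7 lies between (collapsed).

7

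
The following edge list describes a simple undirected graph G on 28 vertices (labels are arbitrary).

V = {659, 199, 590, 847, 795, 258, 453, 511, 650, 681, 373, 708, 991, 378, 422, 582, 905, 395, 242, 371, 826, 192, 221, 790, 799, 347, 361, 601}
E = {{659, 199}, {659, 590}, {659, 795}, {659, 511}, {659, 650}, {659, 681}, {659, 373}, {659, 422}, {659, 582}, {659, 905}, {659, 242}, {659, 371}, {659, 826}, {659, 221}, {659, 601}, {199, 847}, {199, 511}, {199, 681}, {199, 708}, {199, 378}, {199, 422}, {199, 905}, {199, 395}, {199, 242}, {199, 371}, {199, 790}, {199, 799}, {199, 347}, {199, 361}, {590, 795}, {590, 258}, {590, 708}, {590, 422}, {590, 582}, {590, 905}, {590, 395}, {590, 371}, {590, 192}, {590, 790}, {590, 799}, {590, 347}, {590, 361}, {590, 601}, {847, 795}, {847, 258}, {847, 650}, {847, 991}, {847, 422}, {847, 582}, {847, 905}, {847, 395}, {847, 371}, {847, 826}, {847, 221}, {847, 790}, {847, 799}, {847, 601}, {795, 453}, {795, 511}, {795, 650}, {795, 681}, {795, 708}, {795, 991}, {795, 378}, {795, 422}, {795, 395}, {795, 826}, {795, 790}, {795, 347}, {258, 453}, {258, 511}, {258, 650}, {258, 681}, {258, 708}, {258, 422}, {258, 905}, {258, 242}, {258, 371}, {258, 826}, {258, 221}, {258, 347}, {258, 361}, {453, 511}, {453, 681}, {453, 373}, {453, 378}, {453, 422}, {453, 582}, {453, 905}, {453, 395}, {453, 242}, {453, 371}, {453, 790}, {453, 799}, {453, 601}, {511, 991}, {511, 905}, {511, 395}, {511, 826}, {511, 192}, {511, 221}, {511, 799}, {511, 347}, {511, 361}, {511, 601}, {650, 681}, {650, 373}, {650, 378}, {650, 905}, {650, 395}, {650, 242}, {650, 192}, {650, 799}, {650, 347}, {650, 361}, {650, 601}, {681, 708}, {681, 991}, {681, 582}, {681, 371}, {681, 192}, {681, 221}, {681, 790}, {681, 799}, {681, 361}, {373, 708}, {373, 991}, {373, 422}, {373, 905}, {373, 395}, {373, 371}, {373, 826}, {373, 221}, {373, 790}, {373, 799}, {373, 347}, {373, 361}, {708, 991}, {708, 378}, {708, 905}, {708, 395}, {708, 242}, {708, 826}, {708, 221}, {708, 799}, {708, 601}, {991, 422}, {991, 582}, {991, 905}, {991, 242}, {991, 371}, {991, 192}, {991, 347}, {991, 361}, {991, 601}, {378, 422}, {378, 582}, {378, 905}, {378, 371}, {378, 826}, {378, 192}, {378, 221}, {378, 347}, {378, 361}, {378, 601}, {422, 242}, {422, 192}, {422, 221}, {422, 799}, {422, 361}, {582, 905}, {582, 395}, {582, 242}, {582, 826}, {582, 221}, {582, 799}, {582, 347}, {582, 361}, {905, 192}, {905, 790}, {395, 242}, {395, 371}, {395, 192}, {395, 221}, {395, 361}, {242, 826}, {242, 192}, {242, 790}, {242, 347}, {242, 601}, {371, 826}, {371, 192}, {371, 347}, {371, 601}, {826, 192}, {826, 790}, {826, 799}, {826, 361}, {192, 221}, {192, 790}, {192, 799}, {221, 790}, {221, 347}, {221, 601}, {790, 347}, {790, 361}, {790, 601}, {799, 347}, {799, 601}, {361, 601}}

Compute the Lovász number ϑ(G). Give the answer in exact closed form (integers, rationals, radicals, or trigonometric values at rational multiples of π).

7

N(453) = {795, 258, 511, 681, 373, 378, 422, 582, 905, 395, 242, 371, 790, 799, 601}, |N(453)| = 15.
Vertex 847 has 15 neighbors: 199, 795, 258, 650, 991, 422, 582, 905, 395, 371, 826, 221, 790, 799, 601.
N(659) = {199, 590, 795, 511, 650, 681, 373, 422, 582, 905, 242, 371, 826, 221, 601}, |N(659)| = 15.
Vertex 192 has 15 neighbors: 590, 511, 650, 681, 991, 378, 422, 905, 395, 242, 371, 826, 221, 790, 799.
15-regular, N=28; this is K(8,2), the Kneser graph.
A has 3 distinct eigenvalues ≈ [15.0, 1.0, -5.0].
Lovász (edge-transitive): ϑ = −28·(-5)/((15)−(-5)) = 7.
Numerically 7.000000000.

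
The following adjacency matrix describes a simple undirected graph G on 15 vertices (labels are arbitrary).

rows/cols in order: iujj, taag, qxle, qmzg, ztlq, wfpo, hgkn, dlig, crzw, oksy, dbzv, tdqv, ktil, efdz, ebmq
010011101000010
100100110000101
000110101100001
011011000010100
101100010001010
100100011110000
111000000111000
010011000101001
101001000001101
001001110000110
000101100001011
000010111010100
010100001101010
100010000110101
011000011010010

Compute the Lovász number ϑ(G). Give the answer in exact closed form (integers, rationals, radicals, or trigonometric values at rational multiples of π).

deg(ztlq) = 6; N(ztlq) = {iujj, qxle, qmzg, dlig, tdqv, efdz}.
deg(oksy) = 6; N(oksy) = {qxle, wfpo, hgkn, dlig, ktil, efdz}.
N(efdz) = {iujj, ztlq, oksy, dbzv, ktil, ebmq}, |N(efdz)| = 6.
deg(wfpo) = 6; N(wfpo) = {iujj, qmzg, dlig, crzw, oksy, dbzv}.
Every vertex has degree 6 (N=15); Kneser-type, 2-subsets of [6].
A has 3 distinct eigenvalues ≈ [6.0, 1.0, -3.0].
−15·(-3) / ((6)−(-3)) = 5 = ϑ(G).
= 5.00000… (decimal).

5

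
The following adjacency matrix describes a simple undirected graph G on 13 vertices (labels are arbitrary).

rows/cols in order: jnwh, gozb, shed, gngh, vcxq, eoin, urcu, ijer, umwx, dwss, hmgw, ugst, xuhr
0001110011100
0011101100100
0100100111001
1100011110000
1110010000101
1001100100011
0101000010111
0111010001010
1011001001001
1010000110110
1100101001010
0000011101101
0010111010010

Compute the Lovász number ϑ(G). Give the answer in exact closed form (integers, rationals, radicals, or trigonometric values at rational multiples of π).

sqrt(13)

N(shed) = {gozb, vcxq, ijer, umwx, dwss, xuhr}, |N(shed)| = 6.
Vertex vcxq has 6 neighbors: jnwh, gozb, shed, eoin, hmgw, xuhr.
deg(gozb) = 6; N(gozb) = {shed, gngh, vcxq, urcu, ijer, hmgw}.
N(xuhr) = {shed, vcxq, eoin, urcu, umwx, ugst}, |N(xuhr)| = 6.
G on 13 vertices is 6-regular; strongly regular (13,6,2,3).
Distinct eigenvalues (to 6 d.p.): [6.0, 1.302776, -2.302776].
−13·(-sqrt(13)/2 - 1/2) / ((6)−(-sqrt(13)/2 - 1/2)) = sqrt(13) = ϑ(G).
Numerically 3.605551.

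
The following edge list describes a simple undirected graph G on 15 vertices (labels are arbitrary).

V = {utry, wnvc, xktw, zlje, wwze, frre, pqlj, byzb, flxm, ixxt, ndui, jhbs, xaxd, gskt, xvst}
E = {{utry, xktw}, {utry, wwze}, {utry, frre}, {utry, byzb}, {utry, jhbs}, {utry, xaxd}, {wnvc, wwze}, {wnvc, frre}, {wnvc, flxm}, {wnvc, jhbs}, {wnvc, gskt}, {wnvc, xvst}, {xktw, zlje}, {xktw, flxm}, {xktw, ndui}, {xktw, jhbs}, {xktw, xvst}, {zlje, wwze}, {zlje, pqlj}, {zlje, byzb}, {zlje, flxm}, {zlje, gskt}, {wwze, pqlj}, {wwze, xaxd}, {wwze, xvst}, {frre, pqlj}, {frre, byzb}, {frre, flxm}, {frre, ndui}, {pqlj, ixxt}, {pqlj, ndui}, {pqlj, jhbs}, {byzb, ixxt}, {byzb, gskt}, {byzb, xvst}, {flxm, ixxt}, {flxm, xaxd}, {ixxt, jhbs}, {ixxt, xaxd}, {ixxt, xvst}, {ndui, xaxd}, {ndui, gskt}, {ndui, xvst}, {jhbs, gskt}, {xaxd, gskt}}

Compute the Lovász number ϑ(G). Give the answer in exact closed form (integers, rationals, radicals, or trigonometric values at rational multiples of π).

deg(ixxt) = 6; N(ixxt) = {pqlj, byzb, flxm, jhbs, xaxd, xvst}.
Vertex gskt has 6 neighbors: wnvc, zlje, byzb, ndui, jhbs, xaxd.
deg(frre) = 6; N(frre) = {utry, wnvc, pqlj, byzb, flxm, ndui}.
N(ndui) = {xktw, frre, pqlj, xaxd, gskt, xvst}, |N(ndui)| = 6.
deg(v) = 6 for all v (|V|=15); Kneser K(6,2) on C(6,2)=15 vertices.
A has 3 distinct eigenvalues ≈ [6.0, 1.0, -3.0].
Lovász: ϑ = −15(-3)/(6+-1*(-3)) = 5.
≈ 5.000000000 (to 9 d.p.).

5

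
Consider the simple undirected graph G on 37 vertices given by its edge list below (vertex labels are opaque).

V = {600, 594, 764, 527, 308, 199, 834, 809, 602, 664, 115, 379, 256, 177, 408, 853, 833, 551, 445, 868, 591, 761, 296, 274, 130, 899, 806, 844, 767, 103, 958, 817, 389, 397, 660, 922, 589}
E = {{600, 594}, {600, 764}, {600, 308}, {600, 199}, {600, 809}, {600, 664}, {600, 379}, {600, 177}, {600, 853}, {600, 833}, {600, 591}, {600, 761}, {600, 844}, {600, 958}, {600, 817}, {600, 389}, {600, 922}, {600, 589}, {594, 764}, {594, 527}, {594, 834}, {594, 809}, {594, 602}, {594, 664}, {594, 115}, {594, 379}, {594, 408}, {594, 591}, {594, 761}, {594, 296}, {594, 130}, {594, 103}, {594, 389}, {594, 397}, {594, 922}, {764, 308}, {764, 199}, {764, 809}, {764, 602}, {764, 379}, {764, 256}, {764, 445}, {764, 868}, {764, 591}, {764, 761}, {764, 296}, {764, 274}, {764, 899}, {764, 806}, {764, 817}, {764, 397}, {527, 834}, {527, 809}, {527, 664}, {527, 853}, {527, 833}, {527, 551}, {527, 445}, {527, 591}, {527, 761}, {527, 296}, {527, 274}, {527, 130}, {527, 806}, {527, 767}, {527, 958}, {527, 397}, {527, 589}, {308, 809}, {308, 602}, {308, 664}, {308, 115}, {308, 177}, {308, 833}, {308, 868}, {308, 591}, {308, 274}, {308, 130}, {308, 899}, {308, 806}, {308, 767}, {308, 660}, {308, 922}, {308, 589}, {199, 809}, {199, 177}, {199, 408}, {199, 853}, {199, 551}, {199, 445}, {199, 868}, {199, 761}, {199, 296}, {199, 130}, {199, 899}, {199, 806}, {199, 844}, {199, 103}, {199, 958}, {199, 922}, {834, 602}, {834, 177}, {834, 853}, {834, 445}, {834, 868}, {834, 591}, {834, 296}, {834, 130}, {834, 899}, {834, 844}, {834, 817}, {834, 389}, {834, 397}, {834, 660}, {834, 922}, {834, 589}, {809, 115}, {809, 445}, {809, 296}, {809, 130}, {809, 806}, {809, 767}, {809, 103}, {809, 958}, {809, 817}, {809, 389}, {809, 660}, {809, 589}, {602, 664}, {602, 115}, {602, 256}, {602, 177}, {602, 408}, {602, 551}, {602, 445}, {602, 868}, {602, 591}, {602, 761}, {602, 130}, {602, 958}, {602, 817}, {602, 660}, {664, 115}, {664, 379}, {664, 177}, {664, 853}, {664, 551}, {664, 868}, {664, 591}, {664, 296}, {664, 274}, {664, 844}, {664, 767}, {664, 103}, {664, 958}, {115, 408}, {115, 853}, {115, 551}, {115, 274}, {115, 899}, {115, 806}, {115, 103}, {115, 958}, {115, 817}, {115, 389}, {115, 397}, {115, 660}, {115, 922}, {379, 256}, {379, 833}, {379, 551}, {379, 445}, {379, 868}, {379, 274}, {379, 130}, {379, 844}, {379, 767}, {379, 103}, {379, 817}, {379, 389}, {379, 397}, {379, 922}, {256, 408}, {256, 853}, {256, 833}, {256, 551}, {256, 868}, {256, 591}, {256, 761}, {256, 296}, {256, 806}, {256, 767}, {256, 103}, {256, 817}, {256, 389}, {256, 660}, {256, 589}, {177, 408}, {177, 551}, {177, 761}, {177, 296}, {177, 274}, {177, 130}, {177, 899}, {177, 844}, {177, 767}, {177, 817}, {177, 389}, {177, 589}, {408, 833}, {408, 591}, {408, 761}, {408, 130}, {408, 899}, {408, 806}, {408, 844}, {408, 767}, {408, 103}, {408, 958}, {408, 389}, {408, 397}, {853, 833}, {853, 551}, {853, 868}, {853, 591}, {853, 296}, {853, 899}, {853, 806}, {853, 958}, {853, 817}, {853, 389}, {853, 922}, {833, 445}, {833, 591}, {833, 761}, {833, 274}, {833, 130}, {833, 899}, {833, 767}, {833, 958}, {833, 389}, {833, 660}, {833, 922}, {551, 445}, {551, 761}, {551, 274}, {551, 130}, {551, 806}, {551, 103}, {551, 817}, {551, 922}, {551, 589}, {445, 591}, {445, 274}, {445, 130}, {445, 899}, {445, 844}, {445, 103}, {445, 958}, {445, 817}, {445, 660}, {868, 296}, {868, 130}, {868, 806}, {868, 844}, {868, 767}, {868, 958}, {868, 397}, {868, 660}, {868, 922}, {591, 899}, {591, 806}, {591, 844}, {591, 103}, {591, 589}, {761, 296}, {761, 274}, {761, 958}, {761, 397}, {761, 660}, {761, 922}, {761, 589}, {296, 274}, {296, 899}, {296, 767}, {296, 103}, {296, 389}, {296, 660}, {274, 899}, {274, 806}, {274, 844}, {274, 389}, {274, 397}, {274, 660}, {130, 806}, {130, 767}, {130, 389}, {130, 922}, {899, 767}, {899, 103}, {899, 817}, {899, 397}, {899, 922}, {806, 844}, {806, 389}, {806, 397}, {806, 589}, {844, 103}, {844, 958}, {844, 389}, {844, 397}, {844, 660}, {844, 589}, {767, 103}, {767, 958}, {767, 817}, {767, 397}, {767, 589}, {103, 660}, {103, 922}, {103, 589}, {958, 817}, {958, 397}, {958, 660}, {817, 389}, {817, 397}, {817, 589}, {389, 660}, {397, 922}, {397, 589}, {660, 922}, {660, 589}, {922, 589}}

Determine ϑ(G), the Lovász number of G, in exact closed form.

sqrt(37)

deg(379) = 18; N(379) = {600, 594, 764, 664, 256, 833, 551, 445, 868, 274, 130, 844, 767, 103, 817, 389, 397, 922}.
Vertex 600 has 18 neighbors: 594, 764, 308, 199, 809, 664, 379, 177, 853, 833, 591, 761, 844, 958, 817, 389, 922, 589.
N(527) = {594, 834, 809, 664, 853, 833, 551, 445, 591, 761, 296, 274, 130, 806, 767, 958, 397, 589}, |N(527)| = 18.
N(591) = {600, 594, 764, 527, 308, 834, 602, 664, 256, 408, 853, 833, 445, 899, 806, 844, 103, 589}, |N(591)| = 18.
Every vertex has degree 18 (N=37); strongly regular (37,18,8,9).
The 3 distinct eigenvalues: [18.0, 2.541, -3.541].
With N=37: ϑ(G) = 37·(-(-sqrt(37)/2 - 1/2))/(18−(-sqrt(37)/2 - 1/2)) = sqrt(37).
= 6.082762530… (decimal).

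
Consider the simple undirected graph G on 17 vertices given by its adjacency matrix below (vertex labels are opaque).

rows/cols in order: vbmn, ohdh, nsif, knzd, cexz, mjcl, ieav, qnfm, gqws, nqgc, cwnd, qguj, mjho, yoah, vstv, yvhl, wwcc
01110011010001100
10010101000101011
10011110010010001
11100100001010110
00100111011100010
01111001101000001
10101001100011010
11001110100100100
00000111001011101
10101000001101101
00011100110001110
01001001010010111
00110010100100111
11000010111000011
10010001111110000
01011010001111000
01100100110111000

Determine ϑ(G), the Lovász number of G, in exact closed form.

deg(wwcc) = 8; N(wwcc) = {ohdh, nsif, mjcl, gqws, nqgc, qguj, mjho, yoah}.
deg(qnfm) = 8; N(qnfm) = {vbmn, ohdh, cexz, mjcl, ieav, gqws, qguj, vstv}.
N(ieav) = {vbmn, nsif, cexz, qnfm, gqws, mjho, yoah, yvhl}, |N(ieav)| = 8.
N(nqgc) = {vbmn, nsif, cexz, cwnd, qguj, yoah, vstv, wwcc}, |N(nqgc)| = 8.
deg(v) = 8 for all v (|V|=17); Paley(17): SR with (k,λ,μ)=(8,3,4).
A has 3 distinct eigenvalues ≈ [8.0, 1.562, -2.562].
With N=17: ϑ(G) = 17·(-(-sqrt(17)/2 - 1/2))/(8−(-sqrt(17)/2 - 1/2)) = sqrt(17).
≈ 4.12311 (to 5 d.p.).

sqrt(17)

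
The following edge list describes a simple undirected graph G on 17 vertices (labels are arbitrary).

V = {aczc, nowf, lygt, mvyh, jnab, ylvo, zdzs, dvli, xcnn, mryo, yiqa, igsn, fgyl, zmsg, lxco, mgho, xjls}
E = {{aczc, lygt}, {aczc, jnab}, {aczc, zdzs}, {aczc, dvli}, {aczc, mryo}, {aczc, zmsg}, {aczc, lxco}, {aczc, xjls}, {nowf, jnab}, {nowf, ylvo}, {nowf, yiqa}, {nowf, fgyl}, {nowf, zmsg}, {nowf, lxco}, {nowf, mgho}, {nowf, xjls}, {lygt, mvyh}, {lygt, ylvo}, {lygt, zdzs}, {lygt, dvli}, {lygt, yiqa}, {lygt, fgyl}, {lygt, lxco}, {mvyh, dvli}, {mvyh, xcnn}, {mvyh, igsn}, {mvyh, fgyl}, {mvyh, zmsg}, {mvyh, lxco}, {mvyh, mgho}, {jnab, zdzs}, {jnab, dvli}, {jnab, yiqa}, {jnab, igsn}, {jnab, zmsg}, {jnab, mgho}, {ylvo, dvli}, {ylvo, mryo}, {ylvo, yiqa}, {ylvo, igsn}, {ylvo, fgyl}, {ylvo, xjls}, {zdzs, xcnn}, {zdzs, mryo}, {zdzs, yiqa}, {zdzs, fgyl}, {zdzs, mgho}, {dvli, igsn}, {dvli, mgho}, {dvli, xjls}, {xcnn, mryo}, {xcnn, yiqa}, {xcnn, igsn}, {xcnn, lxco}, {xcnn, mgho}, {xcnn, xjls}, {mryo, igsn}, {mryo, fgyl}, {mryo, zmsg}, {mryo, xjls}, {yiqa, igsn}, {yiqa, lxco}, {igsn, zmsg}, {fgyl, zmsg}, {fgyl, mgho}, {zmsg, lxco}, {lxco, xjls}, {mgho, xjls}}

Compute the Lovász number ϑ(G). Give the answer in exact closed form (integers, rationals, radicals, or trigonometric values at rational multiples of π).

N(jnab) = {aczc, nowf, zdzs, dvli, yiqa, igsn, zmsg, mgho}, |N(jnab)| = 8.
deg(lygt) = 8; N(lygt) = {aczc, mvyh, ylvo, zdzs, dvli, yiqa, fgyl, lxco}.
N(igsn) = {mvyh, jnab, ylvo, dvli, xcnn, mryo, yiqa, zmsg}, |N(igsn)| = 8.
Vertex xjls has 8 neighbors: aczc, nowf, ylvo, dvli, xcnn, mryo, lxco, mgho.
G on 17 vertices is 8-regular; Paley(17): SR with (k,λ,μ)=(8,3,4).
A has 3 distinct eigenvalues ≈ [8.0, 1.562, -2.562].
With N=17: ϑ(G) = 17·(-(-sqrt(17)/2 - 1/2))/(8−(-sqrt(17)/2 - 1/2)) = sqrt(17).
ϑ(G) ≈ 4.1231.

sqrt(17)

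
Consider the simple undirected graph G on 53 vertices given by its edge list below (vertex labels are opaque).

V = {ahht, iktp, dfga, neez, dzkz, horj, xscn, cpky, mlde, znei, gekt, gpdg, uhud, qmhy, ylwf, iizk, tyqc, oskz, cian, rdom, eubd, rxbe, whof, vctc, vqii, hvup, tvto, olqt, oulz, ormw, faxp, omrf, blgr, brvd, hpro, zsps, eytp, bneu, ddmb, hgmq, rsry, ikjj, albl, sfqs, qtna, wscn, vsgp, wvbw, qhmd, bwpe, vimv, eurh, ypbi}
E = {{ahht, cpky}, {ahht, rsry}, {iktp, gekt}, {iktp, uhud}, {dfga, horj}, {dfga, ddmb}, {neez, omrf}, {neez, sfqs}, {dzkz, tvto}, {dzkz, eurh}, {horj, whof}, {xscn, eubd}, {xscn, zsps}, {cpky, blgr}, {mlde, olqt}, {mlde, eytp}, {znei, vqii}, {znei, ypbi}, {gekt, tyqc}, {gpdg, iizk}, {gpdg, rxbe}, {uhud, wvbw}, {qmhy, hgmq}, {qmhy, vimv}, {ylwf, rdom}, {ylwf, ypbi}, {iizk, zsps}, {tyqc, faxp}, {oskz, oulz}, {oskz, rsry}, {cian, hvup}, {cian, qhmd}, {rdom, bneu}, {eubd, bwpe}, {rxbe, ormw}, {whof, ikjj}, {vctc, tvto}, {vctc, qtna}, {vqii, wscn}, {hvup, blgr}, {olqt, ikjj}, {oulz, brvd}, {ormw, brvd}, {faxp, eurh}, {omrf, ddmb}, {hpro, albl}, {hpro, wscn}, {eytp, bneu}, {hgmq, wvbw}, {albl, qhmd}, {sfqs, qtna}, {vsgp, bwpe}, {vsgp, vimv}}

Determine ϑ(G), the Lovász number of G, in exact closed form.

Vertex eurh has 2 neighbors: dzkz, faxp.
Vertex vsgp has 2 neighbors: bwpe, vimv.
N(omrf) = {neez, ddmb}, |N(omrf)| = 2.
Vertex qmhy has 2 neighbors: hgmq, vimv.
Regular of degree 2 on 53 vertices: the odd cycle C_{53}.
spec(A) ≈ [2.0, 1.986, 1.944, 1.8748, 1.7793, 1.6588, 1.515, 1.35, 1.166, 0.9656, 0.7517, 0.5272, 0.2953, 0.0593, -0.1776, -0.412, -0.6405, -0.8601, -1.0676, -1.2602, -1.435, -1.5897, -1.7221, -1.8303, -1.9128, -1.9685, -1.9965] (distinct, 4 d.p.).
With N=53: ϑ(G) = 53·(-(-1)*2*cos(pi/53))/(2−(-2*cos(pi/53))) = 53*cos(pi/53)/(cos(pi/53) + 1).
ϑ(G) ≈ 26.4767090.
26 ≤ 53*cos(pi/53)/(cos(pi/53) + 1) ≤ 27: both strict.

53*cos(pi/53)/(cos(pi/53) + 1)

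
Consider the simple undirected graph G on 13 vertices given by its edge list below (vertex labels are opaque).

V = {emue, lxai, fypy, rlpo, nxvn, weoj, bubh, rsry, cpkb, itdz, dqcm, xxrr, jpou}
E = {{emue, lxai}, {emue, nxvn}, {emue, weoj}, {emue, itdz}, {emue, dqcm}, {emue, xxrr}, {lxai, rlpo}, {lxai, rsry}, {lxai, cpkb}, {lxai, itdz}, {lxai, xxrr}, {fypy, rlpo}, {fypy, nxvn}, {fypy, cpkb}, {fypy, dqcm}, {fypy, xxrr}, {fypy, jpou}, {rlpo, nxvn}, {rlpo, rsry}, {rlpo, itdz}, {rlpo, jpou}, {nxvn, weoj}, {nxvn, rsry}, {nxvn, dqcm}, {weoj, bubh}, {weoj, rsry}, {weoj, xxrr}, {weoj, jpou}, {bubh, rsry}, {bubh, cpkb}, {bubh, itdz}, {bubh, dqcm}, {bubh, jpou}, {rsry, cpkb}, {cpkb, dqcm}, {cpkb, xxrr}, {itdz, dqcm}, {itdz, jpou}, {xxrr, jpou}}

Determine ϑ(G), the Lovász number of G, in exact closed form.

deg(lxai) = 6; N(lxai) = {emue, rlpo, rsry, cpkb, itdz, xxrr}.
N(nxvn) = {emue, fypy, rlpo, weoj, rsry, dqcm}, |N(nxvn)| = 6.
N(cpkb) = {lxai, fypy, bubh, rsry, dqcm, xxrr}, |N(cpkb)| = 6.
Vertex rsry has 6 neighbors: lxai, rlpo, nxvn, weoj, bubh, cpkb.
G on 13 vertices is 6-regular; Paley(13): SR with (k,λ,μ)=(6,2,3).
Distinct eigenvalues (to 6 d.p.): [6.0, 1.302776, -2.302776].
Lovász: ϑ = −13(-sqrt(13)/2 - 1/2)/(6+-(-sqrt(13)/2 - 1/2)) = sqrt(13).
= 3.60555… (decimal).

sqrt(13)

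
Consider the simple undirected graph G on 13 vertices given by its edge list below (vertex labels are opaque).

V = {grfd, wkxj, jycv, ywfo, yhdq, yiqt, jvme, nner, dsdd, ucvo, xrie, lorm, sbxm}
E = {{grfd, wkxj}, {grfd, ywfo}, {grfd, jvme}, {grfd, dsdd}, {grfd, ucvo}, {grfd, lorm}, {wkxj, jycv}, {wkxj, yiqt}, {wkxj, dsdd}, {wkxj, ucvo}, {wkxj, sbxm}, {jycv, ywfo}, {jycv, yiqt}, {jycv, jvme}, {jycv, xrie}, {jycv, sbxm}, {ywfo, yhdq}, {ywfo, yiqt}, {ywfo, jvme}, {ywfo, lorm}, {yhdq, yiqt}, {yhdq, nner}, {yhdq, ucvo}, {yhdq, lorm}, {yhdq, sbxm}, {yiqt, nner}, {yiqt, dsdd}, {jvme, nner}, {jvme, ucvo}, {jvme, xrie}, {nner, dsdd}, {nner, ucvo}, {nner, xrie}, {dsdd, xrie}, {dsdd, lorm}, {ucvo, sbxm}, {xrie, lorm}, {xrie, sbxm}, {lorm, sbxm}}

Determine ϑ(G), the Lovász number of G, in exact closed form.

sqrt(13)

Vertex jvme has 6 neighbors: grfd, jycv, ywfo, nner, ucvo, xrie.
N(yhdq) = {ywfo, yiqt, nner, ucvo, lorm, sbxm}, |N(yhdq)| = 6.
N(wkxj) = {grfd, jycv, yiqt, dsdd, ucvo, sbxm}, |N(wkxj)| = 6.
N(nner) = {yhdq, yiqt, jvme, dsdd, ucvo, xrie}, |N(nner)| = 6.
deg(v) = 6 for all v (|V|=13); Paley(13): SR with (k,λ,μ)=(6,2,3).
A has 3 distinct eigenvalues ≈ [6.0, 1.30278, -2.30278].
−13·(-sqrt(13)/2 - 1/2) / ((6)−(-sqrt(13)/2 - 1/2)) = sqrt(13) = ϑ(G).
Numerically 3.605551275.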